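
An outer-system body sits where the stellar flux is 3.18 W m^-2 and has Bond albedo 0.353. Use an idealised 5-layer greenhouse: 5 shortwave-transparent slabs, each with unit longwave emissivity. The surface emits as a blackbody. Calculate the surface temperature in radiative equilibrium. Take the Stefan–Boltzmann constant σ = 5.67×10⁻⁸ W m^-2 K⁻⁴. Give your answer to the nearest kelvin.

86 kelvin

Top-of-atmosphere balance: σT_e⁴ = S(1−α)/4 = 0.5144 W m^-2 → T_e = 54.88 K.
Layer-by-layer balance gives σT_s⁴ = (N+1)σT_e⁴, so T_s = 6^¼·54.88 = 85.89 K.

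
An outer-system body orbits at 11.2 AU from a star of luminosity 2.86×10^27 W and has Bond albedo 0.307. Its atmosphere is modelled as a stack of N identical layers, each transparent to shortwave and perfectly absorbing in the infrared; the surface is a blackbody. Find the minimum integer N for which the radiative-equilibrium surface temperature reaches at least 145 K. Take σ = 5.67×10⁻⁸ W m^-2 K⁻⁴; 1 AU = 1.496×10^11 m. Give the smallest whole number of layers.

Orbital distance: d = 11.2 AU = 1.676×10^12 m.
Spreading L over a sphere of radius d: S = 2.86×10^27/(4π·1.68×10^12²) = 81.07 W m^-2.
OLR = S(1−α)/4 = 14.05 W m^-2; the top layer radiates at T_e = 125.5 K.
Since T_s⁴ = (N+1)T_e⁴, we need N ≥ (T_s/T_e)⁴ − 1 = 0.785.
The minimum whole number is N = 1.

1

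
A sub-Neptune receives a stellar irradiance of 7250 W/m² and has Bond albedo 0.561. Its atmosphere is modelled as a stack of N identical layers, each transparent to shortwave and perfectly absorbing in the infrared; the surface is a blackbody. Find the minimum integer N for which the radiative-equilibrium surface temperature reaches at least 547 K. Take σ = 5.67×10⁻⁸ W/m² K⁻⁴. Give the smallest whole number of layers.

6

OLR = S(1−α)/4 = 795.7 W/m²; the top layer radiates at T_e = 344.2 K.
Since T_s⁴ = (N+1)T_e⁴, we need N ≥ (T_s/T_e)⁴ − 1 = 5.380.
The minimum whole number is N = 6.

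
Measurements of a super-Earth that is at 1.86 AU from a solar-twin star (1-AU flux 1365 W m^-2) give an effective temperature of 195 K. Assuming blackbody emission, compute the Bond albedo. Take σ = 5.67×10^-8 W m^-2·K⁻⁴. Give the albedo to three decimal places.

0.169

By the inverse-square law, S = 1365/1.86² = 394.6 W m^-2.
Rearranging the radiative balance, α = 1 − 4σT⁴/S.
σT⁴ = 81.98 W m^-2, so 4σT⁴ = 327.9 W m^-2.
1−α = 327.9/394.6 = 0.8311, so α = 0.1689.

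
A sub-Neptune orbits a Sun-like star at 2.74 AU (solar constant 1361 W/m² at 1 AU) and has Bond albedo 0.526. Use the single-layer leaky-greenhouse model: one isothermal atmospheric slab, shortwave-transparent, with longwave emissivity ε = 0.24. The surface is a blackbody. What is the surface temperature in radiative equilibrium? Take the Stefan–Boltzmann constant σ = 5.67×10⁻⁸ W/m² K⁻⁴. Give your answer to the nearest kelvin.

Flux at the orbit: S = 1361/(2.74)² = 181.3 W/m².
At the top of the atmosphere, σT_e⁴ = S(1−α)/4 = 21.48 W/m², giving T_e = 139.5 K.
For a single slab of emissivity ε, T_s⁴ = 2T_e⁴/(2−ε); thus T_s = 139.5·(1.136)^(1/4) = 144.0 K.

144 K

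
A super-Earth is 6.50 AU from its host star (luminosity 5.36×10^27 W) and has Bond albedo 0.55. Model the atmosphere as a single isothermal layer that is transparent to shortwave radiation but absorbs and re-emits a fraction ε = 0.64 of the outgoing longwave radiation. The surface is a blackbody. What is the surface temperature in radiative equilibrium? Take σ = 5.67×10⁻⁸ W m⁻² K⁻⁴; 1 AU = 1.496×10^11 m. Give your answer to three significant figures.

190 kelvin

Orbital distance: d = 6.50 AU = 9.724×10^11 m.
Spreading L over a sphere of radius d: S = 5.36×10^27/(4π·9.72×10^11²) = 451.1 W m⁻².
At the top of the atmosphere, σT_e⁴ = S(1−α)/4 = 50.75 W m⁻², giving T_e = 173.0 K.
For a single slab of emissivity ε, T_s⁴ = 2T_e⁴/(2−ε); thus T_s = 173.0·(1.471)^(1/4) = 190.5 K.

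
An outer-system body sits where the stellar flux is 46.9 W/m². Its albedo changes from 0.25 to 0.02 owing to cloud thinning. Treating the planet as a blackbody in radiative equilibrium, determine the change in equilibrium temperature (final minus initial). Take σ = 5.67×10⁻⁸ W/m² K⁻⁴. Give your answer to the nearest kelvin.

Initial: T₁ = [S(1−0.25)/(4σ)]^(1/4) = 111.6 K.
With α = 0.02, T₂ = 119.3 K.
ΔT = T₂ − T₁ = 7.718 K.

8 kelvin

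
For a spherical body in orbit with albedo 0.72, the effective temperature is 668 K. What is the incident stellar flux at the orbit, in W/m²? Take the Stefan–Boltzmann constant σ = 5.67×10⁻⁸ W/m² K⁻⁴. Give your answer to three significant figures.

1.61×10^5 W/m²

From S(1−α)/4 = σT⁴: S = 4σT⁴/(1−α).
σT⁴ = 5.67×10⁻⁸·(668)⁴ = 11290 W/m².
S = 4·11290/0.28 = 1.613×10^5 W/m².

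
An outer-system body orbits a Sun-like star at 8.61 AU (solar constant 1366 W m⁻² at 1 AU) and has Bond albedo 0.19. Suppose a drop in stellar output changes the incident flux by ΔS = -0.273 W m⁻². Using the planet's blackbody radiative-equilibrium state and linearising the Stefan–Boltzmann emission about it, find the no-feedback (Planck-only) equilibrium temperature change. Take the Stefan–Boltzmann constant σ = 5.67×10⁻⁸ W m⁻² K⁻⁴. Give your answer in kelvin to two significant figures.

By the inverse-square law, S = 1366/8.61² = 18.43 W m⁻².
Unperturbed T_e = [18.43·(1−0.19)/(4σ)]^¼ = 90.07 K.
ΔF = Δ[S(1−α)]/4 = (1−0.19)·-0.273/4 = -0.05528 W m⁻².
The Planck feedback parameter is 4σT_e³ = 0.1657 W m⁻²/K.
ΔT₀ = ΔF/λ_P = -0.05528/0.1657 = -0.334 K.

-0.33 K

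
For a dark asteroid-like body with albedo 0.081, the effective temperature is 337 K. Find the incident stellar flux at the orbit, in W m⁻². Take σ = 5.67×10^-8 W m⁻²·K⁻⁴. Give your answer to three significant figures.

3180 W m⁻²

Invert the energy balance for S: S = 4σT⁴/(1−α).
σT⁴ = 5.67×10⁻⁸·(337)⁴ = 731.3 W m⁻².
So S = 4×731.3/(1−0.081) = 3183 W m⁻².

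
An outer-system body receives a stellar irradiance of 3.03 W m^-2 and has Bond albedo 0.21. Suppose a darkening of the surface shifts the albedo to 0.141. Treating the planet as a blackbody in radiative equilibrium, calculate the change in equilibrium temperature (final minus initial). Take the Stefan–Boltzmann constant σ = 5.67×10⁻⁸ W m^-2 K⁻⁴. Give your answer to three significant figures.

1.21 K

With α = 0.21, T₁ = 57.00 K.
Final:   T₂ = [S(1−0.141)/(4σ)]^(1/4) = 58.20 K.
ΔT = T₂ − T₁ = 1.206 K.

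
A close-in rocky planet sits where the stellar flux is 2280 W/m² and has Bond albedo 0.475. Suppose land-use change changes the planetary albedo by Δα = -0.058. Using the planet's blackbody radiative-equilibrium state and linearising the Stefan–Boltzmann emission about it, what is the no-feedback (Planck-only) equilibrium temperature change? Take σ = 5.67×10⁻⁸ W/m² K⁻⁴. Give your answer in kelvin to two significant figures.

Unperturbed T_e = [2280·(1−0.475)/(4σ)]^¼ = 269.5 K.
ΔF = −(S/4)Δα = −(2280/4)×(-0.058) = 33.06 W/m².
Linearising σT⁴ gives d(σT⁴)/dT = 4σT_e³ = 4.441 W/m² per K.
Hence the no-feedback warming is ΔF/(4σT_e³) = 7.44 K.

7.4 K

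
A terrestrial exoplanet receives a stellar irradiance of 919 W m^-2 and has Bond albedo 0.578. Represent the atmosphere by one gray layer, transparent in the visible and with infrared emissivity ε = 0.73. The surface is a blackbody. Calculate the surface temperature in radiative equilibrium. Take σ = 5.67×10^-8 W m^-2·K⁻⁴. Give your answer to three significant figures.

228 kelvin

Effective emission temperature (TOA balance): σT_e⁴ = S(1−α)/4 = 96.95 W m^-2 → T_e = 203.4 K.
For a single slab of emissivity ε, T_s⁴ = 2T_e⁴/(2−ε); thus T_s = 203.4·(1.575)^(1/4) = 227.8 K.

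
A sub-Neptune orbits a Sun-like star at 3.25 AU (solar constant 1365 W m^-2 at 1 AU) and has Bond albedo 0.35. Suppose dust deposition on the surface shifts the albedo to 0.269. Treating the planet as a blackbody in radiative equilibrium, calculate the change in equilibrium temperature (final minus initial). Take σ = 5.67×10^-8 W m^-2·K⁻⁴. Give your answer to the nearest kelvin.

4 K

Irradiance scales as 1/d², so S = 1365 W m^-2 × (1/3.25)² = 129.2 W m^-2.
With α = 0.35, T₁ = 138.7 K.
Final:   T₂ = [S(1−0.269)/(4σ)]^(1/4) = 142.9 K.
Change: 142.9 − 138.7 = 4.133 K.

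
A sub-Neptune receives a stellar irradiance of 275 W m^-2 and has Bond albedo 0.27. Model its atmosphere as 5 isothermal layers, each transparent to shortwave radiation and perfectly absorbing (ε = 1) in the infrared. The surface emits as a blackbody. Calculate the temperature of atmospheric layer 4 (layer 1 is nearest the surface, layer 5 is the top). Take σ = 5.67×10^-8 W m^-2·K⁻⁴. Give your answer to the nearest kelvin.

205 K

Top-of-atmosphere balance: σT_e⁴ = S(1−α)/4 = 50.19 W m^-2 → T_e = 172.5 K.
The net upward flux σT_e⁴ is constant between every pair of levels, so T_k⁴ = (N+1−k)T_e⁴.
With k = 4: T_4 = (5+1−4)^¼·172.5 K = 205.1 K.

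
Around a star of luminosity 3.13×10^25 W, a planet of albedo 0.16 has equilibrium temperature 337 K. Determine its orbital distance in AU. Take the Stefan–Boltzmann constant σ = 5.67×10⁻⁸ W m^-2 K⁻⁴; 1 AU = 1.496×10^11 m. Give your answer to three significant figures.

Required flux: S = 4σT⁴/(1−α) = 3482 W m^-2.
From L = 4πd²S, d = √(3.13×10^25/(4π·3482)) = 2.674×10^10 m = 0.1788 AU.

0.179 AU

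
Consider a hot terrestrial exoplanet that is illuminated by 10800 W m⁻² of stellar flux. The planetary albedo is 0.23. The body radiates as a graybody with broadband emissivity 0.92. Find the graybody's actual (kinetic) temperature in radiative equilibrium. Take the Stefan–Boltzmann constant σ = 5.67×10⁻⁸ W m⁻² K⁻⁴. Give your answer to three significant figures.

Absorbed flux (global mean): S(1−α)/4 = 10800·0.77/4 = 2079 W m⁻².
Equating to εσT⁴ with ε = 0.92: T = (2079/0.92σ)^(1/4) = 446.8 K.

447 K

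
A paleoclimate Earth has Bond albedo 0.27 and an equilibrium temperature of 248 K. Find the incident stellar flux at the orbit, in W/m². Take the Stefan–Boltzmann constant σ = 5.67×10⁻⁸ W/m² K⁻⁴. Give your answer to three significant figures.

From S(1−α)/4 = σT⁴: S = 4σT⁴/(1−α).
σT⁴ = 5.67×10⁻⁸·(248)⁴ = 214.5 W/m².
So S = 4×214.5/(1−0.27) = 1175 W/m².

1180 W/m²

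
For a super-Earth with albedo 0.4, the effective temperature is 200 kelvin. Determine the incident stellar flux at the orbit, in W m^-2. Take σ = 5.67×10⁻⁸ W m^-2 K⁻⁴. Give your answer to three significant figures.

From S(1−α)/4 = σT⁴: S = 4σT⁴/(1−α).
σT⁴ = 5.67×10⁻⁸·(200)⁴ = 90.72 W m^-2.
S = 4·90.72/0.6 = 604.8 W m^-2.

605 W m^-2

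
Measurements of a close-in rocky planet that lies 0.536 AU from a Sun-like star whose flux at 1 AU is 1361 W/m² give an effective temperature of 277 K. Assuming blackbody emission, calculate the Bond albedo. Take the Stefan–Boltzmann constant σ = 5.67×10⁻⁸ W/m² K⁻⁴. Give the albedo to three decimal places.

0.718

By the inverse-square law, S = 1361/0.536² = 4737 W/m².
Rearranging the radiative balance, α = 1 − 4σT⁴/S.
σT⁴ = 333.8 W/m², so 4σT⁴ = 1335 W/m².
Hence α = 1 − 1335/4737 = 0.7181.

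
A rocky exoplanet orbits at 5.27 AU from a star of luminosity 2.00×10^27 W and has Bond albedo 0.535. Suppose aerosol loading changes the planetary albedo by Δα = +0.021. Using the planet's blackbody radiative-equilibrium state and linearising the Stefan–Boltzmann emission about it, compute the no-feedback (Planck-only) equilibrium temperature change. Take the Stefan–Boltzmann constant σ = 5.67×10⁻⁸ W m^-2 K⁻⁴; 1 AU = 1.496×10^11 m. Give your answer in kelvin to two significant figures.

d = 5.27 × 1.496×10^11 m = 7.884×10^11 m.
Flux at the orbit: S = L/(4πd²) = 2.00×10^27/(4π·(7.88×10^11)²) = 256.1 W m^-2.
Reference equilibrium: T_e = [S(1−α)/(4σ)]^(1/4) = 151.4 K.
TOA radiative forcing: ΔF = −S·Δα/4 = −256.1·(+0.021)/4 = -1.344 W m^-2.
Planck response: λ_P = 4σT_e³ = 4·5.67×10⁻⁸·(151.4)³ = 0.7866 W m^-2/K.
ΔT₀ = ΔF/λ_P = -1.344/0.7866 = -1.71 K.

-1.7 kelvin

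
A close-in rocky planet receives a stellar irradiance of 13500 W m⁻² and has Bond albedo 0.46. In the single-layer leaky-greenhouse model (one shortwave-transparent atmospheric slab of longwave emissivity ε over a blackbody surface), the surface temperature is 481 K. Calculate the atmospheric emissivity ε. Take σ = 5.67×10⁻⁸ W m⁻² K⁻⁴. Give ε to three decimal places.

Effective temperature: T_e = [S(1−α)/(4σ)]^(1/4) = 423.4 K.
Inverting T_s⁴ = 2T_e⁴/(2−ε): (T_e/T_s)⁴ = 0.6005, so ε = 2(1 − 0.6005) = 0.7990.

0.799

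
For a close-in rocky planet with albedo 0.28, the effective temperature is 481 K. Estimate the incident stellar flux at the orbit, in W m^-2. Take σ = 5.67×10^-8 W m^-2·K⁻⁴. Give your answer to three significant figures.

16900 W m^-2

Invert the energy balance for S: S = 4σT⁴/(1−α).
σT⁴ = 5.67×10⁻⁸·(481)⁴ = 3035 W m^-2.
So S = 4×3035/(1−0.28) = 16860 W m^-2.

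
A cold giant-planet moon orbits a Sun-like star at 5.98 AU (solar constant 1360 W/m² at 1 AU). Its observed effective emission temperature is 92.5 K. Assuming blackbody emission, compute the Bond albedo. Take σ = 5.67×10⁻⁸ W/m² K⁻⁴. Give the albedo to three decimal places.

0.563

Irradiance scales as 1/d², so S = 1360 W/m² × (1/5.98)² = 38.03 W/m².
From σT⁴ = S(1−α)/4 we invert for α: 1−α = 4σT⁴/S.
4σT⁴ = 4·5.67×10⁻⁸·(92.5)⁴ = 16.60 W/m².
1−α = 16.60/38.03 = 0.4366, so α = 0.5634.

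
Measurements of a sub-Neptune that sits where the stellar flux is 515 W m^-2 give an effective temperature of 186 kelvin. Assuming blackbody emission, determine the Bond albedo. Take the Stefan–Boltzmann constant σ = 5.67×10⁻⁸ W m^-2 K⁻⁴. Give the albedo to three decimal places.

From σT⁴ = S(1−α)/4 we invert for α: 1−α = 4σT⁴/S.
σT⁴ = 67.86 W m^-2, so 4σT⁴ = 271.5 W m^-2.
Hence α = 1 − 271.5/515.0 = 0.4729.

0.473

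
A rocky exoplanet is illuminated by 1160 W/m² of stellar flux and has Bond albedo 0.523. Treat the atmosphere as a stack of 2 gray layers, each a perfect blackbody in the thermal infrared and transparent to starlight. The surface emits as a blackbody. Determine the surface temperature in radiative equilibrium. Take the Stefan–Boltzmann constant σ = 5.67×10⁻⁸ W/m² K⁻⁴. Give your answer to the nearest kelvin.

OLR = S(1−α)/4 = 138.3 W/m²; the top layer radiates at T_e = 222.2 K.
Layer-by-layer balance gives σT_s⁴ = (N+1)σT_e⁴, so T_s = 3^¼·222.2 = 292.5 K.

292 K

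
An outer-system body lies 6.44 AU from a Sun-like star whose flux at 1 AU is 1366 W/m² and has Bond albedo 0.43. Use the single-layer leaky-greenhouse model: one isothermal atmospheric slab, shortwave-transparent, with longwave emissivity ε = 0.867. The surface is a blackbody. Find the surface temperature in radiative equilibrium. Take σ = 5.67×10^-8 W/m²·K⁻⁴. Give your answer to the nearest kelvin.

110 K

Flux at the orbit: S = 1366/(6.44)² = 32.94 W/m².
At the top of the atmosphere, σT_e⁴ = S(1−α)/4 = 4.693 W/m², giving T_e = 95.38 K.
The surface balance (absorbed SW + ε·downward IR = σT_s⁴) with T_a⁴ = T_s⁴/2 reduces to T_s = T_e·[2/(2−ε)]^¼ = 109.9 K.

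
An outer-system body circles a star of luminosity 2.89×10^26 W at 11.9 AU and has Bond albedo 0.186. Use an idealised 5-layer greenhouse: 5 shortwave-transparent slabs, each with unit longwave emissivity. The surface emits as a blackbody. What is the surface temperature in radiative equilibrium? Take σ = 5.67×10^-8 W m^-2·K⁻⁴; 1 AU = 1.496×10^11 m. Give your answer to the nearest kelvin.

d = 11.9 × 1.496×10^11 m = 1.780×10^12 m.
Spreading L over a sphere of radius d: S = 2.89×10^26/(4π·1.78×10^12²) = 7.257 W m^-2.
The effective emission temperature is T_e = [S(1−α)/(4σ)]^¼ = 71.44 K.
With N = 5 opaque layers, T_s = (N+1)^(1/4)·T_e = 6^(1/4)·71.44 = 111.8 K.

112 K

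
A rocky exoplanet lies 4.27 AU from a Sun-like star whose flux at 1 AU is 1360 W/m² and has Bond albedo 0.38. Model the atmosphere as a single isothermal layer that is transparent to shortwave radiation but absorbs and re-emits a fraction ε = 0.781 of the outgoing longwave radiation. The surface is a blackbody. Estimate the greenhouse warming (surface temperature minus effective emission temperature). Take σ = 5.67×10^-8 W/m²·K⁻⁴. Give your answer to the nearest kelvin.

By the inverse-square law, S = 1360/4.27² = 74.59 W/m².
At the top of the atmosphere, σT_e⁴ = S(1−α)/4 = 11.56 W/m², giving T_e = 119.5 K.
The surface balance (absorbed SW + ε·downward IR = σT_s⁴) with T_a⁴ = T_s⁴/2 reduces to T_s = T_e·[2/(2−ε)]^¼ = 135.2 K.
Greenhouse warming: T_s − T_e = 15.75 K.

16 K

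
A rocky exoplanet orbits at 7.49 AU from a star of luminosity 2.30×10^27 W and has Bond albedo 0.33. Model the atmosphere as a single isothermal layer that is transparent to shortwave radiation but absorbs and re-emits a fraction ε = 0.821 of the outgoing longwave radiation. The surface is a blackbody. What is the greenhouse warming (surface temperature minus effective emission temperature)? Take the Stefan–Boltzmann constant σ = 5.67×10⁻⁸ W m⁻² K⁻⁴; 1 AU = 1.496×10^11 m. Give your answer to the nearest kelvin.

20 K

d = 7.49 × 1.496×10^11 m = 1.121×10^12 m.
S = L/(4πd²) = 145.8 W m⁻².
The planet radiates to space at T_e = [S(1−α)/(4σ)]^(1/4) = 144.1 K.
For a single slab of emissivity ε, T_s⁴ = 2T_e⁴/(2−ε); thus T_s = 144.1·(1.696)^(1/4) = 164.4 K.
Greenhouse warming: T_s − T_e = 20.35 K.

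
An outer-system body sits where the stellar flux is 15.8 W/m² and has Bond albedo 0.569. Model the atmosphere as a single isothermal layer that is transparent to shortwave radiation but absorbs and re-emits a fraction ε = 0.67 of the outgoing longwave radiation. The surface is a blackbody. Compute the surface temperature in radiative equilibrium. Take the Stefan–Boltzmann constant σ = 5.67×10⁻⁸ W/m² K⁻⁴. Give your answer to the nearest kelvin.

82 K

At the top of the atmosphere, σT_e⁴ = S(1−α)/4 = 1.702 W/m², giving T_e = 74.02 K.
Surface balance with a leaky layer gives σT_s⁴ = σT_e⁴·2/(2−ε), so T_s = T_e·[2/(2−0.67)]^(1/4) = 81.97 K.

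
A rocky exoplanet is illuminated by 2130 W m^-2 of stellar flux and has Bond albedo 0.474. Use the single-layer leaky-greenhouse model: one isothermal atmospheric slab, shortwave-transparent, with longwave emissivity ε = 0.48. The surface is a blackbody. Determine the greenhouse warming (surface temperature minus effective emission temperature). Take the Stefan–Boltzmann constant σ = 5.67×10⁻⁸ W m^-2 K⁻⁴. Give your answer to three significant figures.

At the top of the atmosphere, σT_e⁴ = S(1−α)/4 = 280.1 W m^-2, giving T_e = 265.1 K.
The surface balance (absorbed SW + ε·downward IR = σT_s⁴) with T_a⁴ = T_s⁴/2 reduces to T_s = T_e·[2/(2−ε)]^¼ = 283.9 K.
Greenhouse warming: T_s − T_e = 18.83 K.

18.8 kelvin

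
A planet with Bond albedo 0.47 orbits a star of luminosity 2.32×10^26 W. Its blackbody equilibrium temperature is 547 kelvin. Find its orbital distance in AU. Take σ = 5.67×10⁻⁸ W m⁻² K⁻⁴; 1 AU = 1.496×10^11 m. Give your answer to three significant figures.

Required flux: S = 4σT⁴/(1−α) = 38310 W m⁻².
From L = 4πd²S, d = √(2.32×10^26/(4π·38310)) = 2.195×10^10 m = 0.1467 AU.

0.147 AU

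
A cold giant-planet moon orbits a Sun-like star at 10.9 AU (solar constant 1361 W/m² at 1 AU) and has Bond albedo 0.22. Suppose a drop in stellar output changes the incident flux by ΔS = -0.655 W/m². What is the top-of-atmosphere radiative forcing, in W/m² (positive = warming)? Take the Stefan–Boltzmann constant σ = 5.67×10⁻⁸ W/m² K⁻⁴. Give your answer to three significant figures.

-0.128 W/m²

Flux at the orbit: S = 1361/(10.9)² = 11.46 W/m².
TOA radiative forcing: ΔF = (1−α)ΔS/4 = 0.78·(-0.655)/4 = -0.1277 W/m².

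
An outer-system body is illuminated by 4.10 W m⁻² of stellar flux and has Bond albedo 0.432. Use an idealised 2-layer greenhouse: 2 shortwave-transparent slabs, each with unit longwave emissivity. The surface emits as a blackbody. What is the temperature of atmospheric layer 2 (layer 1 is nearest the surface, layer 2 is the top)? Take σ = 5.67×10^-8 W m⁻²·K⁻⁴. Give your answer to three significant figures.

Top-of-atmosphere balance: σT_e⁴ = S(1−α)/4 = 0.5822 W m⁻² → T_e = 56.61 K.
In the N-layer model, layer k (counted from the surface) has T_k = (N+1−k)^(1/4)·T_e.
With k = 2: T_2 = (2+1−2)^¼·56.61 K = 56.61 K.

56.6 K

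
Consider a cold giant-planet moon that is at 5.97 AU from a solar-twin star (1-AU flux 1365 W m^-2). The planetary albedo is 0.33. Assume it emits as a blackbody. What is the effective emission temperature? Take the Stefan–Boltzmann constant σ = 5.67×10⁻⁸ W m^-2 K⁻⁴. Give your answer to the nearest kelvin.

Flux at the orbit: S = 1365/(5.97)² = 38.30 W m^-2.
Absorbed flux (global mean): S(1−α)/4 = 38.30·0.67/4 = 6.415 W m^-2.
Balancing against σT⁴: T = (6.415/5.67×10⁻⁸)^(1/4) = 103.1 K.

103 K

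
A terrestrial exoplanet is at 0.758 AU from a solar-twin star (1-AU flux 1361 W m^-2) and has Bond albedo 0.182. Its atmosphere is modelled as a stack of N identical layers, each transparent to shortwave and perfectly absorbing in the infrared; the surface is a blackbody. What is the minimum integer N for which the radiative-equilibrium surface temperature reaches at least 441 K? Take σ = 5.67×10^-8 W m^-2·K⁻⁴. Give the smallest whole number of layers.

Irradiance scales as 1/d², so S = 1361 W m^-2 × (1/0.758)² = 2369 W m^-2.
OLR = S(1−α)/4 = 484.4 W m^-2; the top layer radiates at T_e = 304.0 K.
Since T_s⁴ = (N+1)T_e⁴, we need N ≥ (T_s/T_e)⁴ − 1 = 3.427.
The minimum whole number is N = 4.

4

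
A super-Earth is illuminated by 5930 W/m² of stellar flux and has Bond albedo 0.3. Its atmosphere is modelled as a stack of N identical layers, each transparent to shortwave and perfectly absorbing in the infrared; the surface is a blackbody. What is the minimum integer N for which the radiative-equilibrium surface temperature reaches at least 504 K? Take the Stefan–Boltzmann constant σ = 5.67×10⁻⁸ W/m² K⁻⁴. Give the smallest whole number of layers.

OLR = S(1−α)/4 = 1038 W/m²; the top layer radiates at T_e = 367.8 K.
T_s = (N+1)^(1/4)·T_e ≥ 504 K requires N+1 ≥ (T_s/T_e)⁴ = (504/367.8)⁴ = 3.525.
The minimum whole number is N = 3.

3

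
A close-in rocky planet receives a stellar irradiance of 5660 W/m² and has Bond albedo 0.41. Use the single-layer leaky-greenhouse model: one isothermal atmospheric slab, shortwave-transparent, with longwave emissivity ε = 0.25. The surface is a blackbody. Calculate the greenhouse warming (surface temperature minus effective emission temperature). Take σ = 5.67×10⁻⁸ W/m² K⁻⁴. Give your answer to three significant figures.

At the top of the atmosphere, σT_e⁴ = S(1−α)/4 = 834.9 W/m², giving T_e = 348.3 K.
The surface balance (absorbed SW + ε·downward IR = σT_s⁴) with T_a⁴ = T_s⁴/2 reduces to T_s = T_e·[2/(2−ε)]^¼ = 360.2 K.
T_s − T_e = 360.2 − 348.3 = 11.82 K.

11.8 K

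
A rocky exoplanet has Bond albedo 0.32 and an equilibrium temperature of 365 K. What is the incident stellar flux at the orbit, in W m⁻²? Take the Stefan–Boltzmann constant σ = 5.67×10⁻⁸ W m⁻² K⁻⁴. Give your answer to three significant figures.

Invert the energy balance for S: S = 4σT⁴/(1−α).
The emitted flux is σT⁴ = 1006 W m⁻².
So S = 4×1006/(1−0.32) = 5920 W m⁻².

5920 W m⁻²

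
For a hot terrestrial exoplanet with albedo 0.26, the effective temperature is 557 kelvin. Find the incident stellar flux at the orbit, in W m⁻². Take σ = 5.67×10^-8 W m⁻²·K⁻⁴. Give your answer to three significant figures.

29500 W m⁻²

From S(1−α)/4 = σT⁴: S = 4σT⁴/(1−α).
The emitted flux is σT⁴ = 5458 W m⁻².
So S = 4×5458/(1−0.26) = 29500 W m⁻².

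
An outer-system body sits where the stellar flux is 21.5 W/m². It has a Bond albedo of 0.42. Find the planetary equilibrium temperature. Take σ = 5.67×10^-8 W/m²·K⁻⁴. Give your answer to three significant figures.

Averaging over the sphere, the absorbed flux is S(1−α)/4 = 3.118 W/m².
Balancing against σT⁴: T = (3.118/5.67×10⁻⁸)^(1/4) = 86.11 K.

86.1 K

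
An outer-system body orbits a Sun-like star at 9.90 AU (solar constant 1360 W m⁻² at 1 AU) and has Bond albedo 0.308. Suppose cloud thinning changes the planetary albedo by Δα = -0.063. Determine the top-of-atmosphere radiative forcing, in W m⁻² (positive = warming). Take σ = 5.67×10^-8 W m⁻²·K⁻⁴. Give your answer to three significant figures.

0.219 W m⁻²

Irradiance scales as 1/d², so S = 1360 W m⁻² × (1/9.90)² = 13.88 W m⁻².
TOA radiative forcing: ΔF = −S·Δα/4 = −13.88·(-0.063)/4 = 0.2185 W m⁻².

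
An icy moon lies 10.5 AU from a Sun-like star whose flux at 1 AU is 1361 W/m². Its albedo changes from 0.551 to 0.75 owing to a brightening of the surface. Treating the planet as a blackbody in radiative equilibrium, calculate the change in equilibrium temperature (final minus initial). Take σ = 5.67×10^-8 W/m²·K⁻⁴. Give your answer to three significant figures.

Irradiance scales as 1/d², so S = 1361 W/m² × (1/10.5)² = 12.34 W/m².
Before: T₁ = [12.34·0.449/(4σ)]^(1/4) = 70.31 K.
With α = 0.75, T₂ = 60.74 K.
ΔT = T₂ − T₁ = -9.575 K.

-9.57 kelvin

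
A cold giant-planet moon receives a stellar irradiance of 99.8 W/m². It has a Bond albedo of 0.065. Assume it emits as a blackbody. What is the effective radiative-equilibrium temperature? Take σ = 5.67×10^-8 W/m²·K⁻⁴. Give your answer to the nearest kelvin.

Absorbed flux (global mean): S(1−α)/4 = 99.80·0.935/4 = 23.33 W/m².
Set σT⁴ = 23.33 → T = (23.33/σ)^(1/4) = 142.4 K.

142 K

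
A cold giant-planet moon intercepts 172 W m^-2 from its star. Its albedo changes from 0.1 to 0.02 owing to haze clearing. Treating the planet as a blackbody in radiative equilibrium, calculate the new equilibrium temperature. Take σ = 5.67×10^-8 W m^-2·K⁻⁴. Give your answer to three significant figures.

T₂ = [S(1−α₂)/(4σ)]^(1/4) = [172.0·0.98/(4σ)]^(1/4) = 165.1 K.

165 K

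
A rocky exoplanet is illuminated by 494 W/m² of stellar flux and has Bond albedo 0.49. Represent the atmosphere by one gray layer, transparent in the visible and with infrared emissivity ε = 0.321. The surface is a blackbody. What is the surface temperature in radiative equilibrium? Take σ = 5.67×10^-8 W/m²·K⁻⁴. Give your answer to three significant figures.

The planet radiates to space at T_e = [S(1−α)/(4σ)]^(1/4) = 182.6 K.
Surface balance with a leaky layer gives σT_s⁴ = σT_e⁴·2/(2−ε), so T_s = T_e·[2/(2−0.321)]^(1/4) = 190.7 K.

191 K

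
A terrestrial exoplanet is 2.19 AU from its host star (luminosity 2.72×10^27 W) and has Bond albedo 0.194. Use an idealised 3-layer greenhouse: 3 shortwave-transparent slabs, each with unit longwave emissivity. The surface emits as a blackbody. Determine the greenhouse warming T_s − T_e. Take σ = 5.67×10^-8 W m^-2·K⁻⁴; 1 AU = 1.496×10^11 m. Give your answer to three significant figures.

d = 2.19 × 1.496×10^11 m = 3.276×10^11 m.
Spreading L over a sphere of radius d: S = 2.72×10^27/(4π·3.28×10^11²) = 2017 W m^-2.
OLR = S(1−α)/4 = 406.3 W m^-2; the top layer radiates at T_e = 291.0 K.
T_s = (N+1)^(1/4)·T_e = 411.5 K.
Warming: T_s − T_e = 120.5 K.

121 K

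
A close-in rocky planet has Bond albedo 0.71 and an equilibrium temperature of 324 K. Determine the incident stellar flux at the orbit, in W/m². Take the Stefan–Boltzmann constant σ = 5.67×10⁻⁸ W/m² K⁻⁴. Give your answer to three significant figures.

8620 W/m²

Invert the energy balance for S: S = 4σT⁴/(1−α).
The emitted flux is σT⁴ = 624.8 W/m².
S = 4·624.8/0.29 = 8618 W/m².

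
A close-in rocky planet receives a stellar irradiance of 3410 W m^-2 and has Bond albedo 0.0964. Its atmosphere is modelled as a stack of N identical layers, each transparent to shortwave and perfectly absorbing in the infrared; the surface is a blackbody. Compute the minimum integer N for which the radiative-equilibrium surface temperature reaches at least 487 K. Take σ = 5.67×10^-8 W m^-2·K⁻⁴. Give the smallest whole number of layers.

4

Top-of-atmosphere balance: σT_e⁴ = S(1−α)/4 = 770.3 W m^-2 → T_e = 341.4 K.
Need (N+1)T_e⁴ ≥ T_s⁴, i.e. N+1 ≥ (487/341.4)⁴ = 4.140.
Rounding up, N = 4.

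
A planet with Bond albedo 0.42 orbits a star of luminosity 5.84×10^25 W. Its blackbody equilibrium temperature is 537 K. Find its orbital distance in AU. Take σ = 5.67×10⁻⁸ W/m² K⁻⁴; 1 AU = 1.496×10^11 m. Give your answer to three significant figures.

Required flux: S = 4σT⁴/(1−α) = 32520 W/m².
From L = 4πd²S, d = √(5.84×10^25/(4π·32520)) = 1.195×10^10 m = 0.07991 AU.

0.0799 AU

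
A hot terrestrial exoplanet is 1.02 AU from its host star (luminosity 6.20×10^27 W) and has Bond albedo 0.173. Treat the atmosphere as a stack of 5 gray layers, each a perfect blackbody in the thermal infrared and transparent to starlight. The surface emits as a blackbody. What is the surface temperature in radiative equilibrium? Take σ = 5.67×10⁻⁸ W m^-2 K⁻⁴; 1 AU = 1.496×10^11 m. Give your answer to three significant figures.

825 K

d = 1.02 × 1.496×10^11 m = 1.526×10^11 m.
S = L/(4πd²) = 21190 W m^-2.
The effective emission temperature is T_e = [S(1−α)/(4σ)]^¼ = 527.2 K.
With N = 5 opaque layers, T_s = (N+1)^(1/4)·T_e = 6^(1/4)·527.2 = 825.2 K.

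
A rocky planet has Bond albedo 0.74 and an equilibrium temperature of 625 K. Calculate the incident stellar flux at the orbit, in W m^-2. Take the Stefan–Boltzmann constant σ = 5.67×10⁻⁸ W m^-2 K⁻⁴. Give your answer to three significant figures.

Invert the energy balance for S: S = 4σT⁴/(1−α).
The emitted flux is σT⁴ = 8652 W m^-2.
So S = 4×8652/(1−0.74) = 1.331×10^5 W m^-2.

1.33×10^5 W m^-2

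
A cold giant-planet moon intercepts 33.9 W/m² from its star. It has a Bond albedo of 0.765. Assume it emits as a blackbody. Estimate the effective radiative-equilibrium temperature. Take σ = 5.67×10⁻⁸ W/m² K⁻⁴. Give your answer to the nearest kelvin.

77 kelvin

The planet absorbs (1−α)S over its disc πR² and re-emits over 4πR², so the mean absorbed flux is (1−0.765)·33.90/4 = 1.992 W/m².
In equilibrium σT⁴ equals this, so T = 76.99 K.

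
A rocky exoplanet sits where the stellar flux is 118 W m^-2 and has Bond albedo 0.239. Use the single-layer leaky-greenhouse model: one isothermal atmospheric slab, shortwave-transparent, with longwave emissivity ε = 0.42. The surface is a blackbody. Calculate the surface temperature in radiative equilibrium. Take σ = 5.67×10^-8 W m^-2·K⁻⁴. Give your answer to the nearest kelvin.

The planet radiates to space at T_e = [S(1−α)/(4σ)]^(1/4) = 141.1 K.
For a single slab of emissivity ε, T_s⁴ = 2T_e⁴/(2−ε); thus T_s = 141.1·(1.266)^(1/4) = 149.6 K.

150 K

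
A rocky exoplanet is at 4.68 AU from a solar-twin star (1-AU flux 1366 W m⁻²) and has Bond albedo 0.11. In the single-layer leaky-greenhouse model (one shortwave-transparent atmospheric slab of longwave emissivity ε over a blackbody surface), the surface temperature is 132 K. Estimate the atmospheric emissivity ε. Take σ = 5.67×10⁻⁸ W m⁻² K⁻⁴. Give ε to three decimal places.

By the inverse-square law, S = 1366/4.68² = 62.37 W m⁻².
TOA balance gives T_e = 125.1 K.
Since (2−ε)/2 = (T_e/T_s)⁴ = 0.8061, ε = 0.3877.

0.388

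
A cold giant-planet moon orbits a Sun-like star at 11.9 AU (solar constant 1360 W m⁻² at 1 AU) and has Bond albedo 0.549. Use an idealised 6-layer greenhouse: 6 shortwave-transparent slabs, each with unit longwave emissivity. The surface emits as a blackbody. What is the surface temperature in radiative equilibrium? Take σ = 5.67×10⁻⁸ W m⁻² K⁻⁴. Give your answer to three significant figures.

Flux at the orbit: S = 1360/(11.9)² = 9.604 W m⁻².
The effective emission temperature is T_e = [S(1−α)/(4σ)]^¼ = 66.11 K.
With N = 6 opaque layers, T_s = (N+1)^(1/4)·T_e = 7^(1/4)·66.11 = 107.5 K.

108 kelvin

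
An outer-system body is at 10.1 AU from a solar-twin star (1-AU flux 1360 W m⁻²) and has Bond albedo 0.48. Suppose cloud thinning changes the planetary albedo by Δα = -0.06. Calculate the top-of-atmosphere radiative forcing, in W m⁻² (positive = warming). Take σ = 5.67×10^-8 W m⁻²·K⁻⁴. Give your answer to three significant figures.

By the inverse-square law, S = 1360/10.1² = 13.33 W m⁻².
ΔF = −(S/4)Δα = −(13.33/4)×(-0.06) = 0.2000 W m⁻².

0.200 W m⁻²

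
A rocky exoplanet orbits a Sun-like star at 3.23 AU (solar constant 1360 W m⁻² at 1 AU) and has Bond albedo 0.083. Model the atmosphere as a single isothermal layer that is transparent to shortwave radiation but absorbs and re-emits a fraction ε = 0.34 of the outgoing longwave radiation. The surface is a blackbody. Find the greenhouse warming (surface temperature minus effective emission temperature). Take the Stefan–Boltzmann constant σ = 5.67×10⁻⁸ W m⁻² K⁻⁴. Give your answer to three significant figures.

7.23 kelvin

By the inverse-square law, S = 1360/3.23² = 130.4 W m⁻².
Effective emission temperature (TOA balance): σT_e⁴ = S(1−α)/4 = 29.88 W m⁻² → T_e = 151.5 K.
The surface balance (absorbed SW + ε·downward IR = σT_s⁴) with T_a⁴ = T_s⁴/2 reduces to T_s = T_e·[2/(2−ε)]^¼ = 158.7 K.
Greenhouse warming: T_s − T_e = 7.225 K.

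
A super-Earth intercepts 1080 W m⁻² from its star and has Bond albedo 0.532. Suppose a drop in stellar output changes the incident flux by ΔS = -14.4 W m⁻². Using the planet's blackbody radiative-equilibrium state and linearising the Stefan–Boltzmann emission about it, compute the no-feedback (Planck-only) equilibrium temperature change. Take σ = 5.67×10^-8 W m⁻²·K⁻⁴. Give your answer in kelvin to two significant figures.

-0.72 K

Unperturbed T_e = [1080·(1−0.532)/(4σ)]^¼ = 217.3 K.
ΔF = Δ[S(1−α)]/4 = (1−0.532)·-14.4/4 = -1.685 W m⁻².
The Planck feedback parameter is 4σT_e³ = 2.326 W m⁻²/K.
So ΔT₀ = -1.685/2.326 = -0.724 K.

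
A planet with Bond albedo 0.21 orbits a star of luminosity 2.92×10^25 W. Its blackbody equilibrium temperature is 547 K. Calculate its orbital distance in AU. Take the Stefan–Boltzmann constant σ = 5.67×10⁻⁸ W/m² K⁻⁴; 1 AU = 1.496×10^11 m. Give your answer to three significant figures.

0.0636 AU

Energy balance gives S = 4σT⁴/(1−α) = 25700 W/m².
From L = 4πd²S, d = √(2.92×10^25/(4π·25700)) = 9.508×10^9 m = 0.06356 AU.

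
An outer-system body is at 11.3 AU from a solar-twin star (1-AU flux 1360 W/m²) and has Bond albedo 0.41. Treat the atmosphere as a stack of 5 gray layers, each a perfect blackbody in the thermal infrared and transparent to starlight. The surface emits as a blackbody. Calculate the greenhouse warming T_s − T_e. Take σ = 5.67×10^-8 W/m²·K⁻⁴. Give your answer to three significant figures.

41.0 kelvin

Irradiance scales as 1/d², so S = 1360 W/m² × (1/11.3)² = 10.65 W/m².
Top-of-atmosphere balance: σT_e⁴ = S(1−α)/4 = 1.571 W/m² → T_e = 72.55 K.
T_s = (N+1)^(1/4)·T_e = 113.5 K.
So the greenhouse effect raises the surface by 113.5 − 72.55 = 41.00 K.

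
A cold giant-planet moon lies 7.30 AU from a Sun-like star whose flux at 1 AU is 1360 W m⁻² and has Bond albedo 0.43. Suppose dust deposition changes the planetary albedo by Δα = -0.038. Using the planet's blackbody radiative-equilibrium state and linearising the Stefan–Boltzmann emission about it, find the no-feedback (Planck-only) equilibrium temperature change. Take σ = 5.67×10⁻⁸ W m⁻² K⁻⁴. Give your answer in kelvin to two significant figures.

By the inverse-square law, S = 1360/7.30² = 25.52 W m⁻².
The baseline emission temperature is T_e = 89.49 K.
The change in absorbed flux is Δ[S(1−α)/4] = −SΔα/4 = 0.2424 W m⁻².
Planck response: λ_P = 4σT_e³ = 4·5.67×10⁻⁸·(89.49)³ = 0.1625 W m⁻²/K.
ΔT₀ = ΔF/λ_P = 0.2424/0.1625 = 1.49 K.

1.5 K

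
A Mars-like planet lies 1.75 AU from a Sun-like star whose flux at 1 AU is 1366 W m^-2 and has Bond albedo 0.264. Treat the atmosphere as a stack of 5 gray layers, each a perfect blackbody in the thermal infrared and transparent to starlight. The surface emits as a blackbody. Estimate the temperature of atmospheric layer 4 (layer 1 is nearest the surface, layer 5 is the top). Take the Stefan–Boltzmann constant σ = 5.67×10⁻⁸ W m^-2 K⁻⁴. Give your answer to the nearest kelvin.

Irradiance scales as 1/d², so S = 1366 W m^-2 × (1/1.75)² = 446.0 W m^-2.
The effective emission temperature is T_e = [S(1−α)/(4σ)]^¼ = 195.1 K.
Each opaque layer satisfies 2T_j⁴ = T_{j−1}⁴ + T_{j+1}⁴, giving T_k⁴ = (N+1−k)T_e⁴.
T_4 = (2)^(1/4)·195.1 = 232.0 K.

232 K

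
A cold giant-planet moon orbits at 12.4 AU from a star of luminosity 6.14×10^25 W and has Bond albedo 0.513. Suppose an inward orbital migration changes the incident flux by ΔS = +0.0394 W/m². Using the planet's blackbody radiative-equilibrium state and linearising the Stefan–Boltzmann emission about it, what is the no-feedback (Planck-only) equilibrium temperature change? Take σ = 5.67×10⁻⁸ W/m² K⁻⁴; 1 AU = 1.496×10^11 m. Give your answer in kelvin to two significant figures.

d = 12.4 × 1.496×10^11 m = 1.855×10^12 m.
Flux at the orbit: S = L/(4πd²) = 6.14×10^25/(4π·(1.86×10^12)²) = 1.420 W/m².
Reference equilibrium: T_e = [S(1−α)/(4σ)]^(1/4) = 41.79 K.
Only a fraction (1−α) is absorbed and it's spread over 4πR², so ΔF = (1−α)ΔS/4 = 0.004797 W/m².
Planck response: λ_P = 4σT_e³ = 4·5.67×10⁻⁸·(41.79)³ = 0.01655 W/m²/K.
ΔT₀ = ΔF/λ_P = 0.004797/0.01655 = 0.290 K.

0.29 kelvin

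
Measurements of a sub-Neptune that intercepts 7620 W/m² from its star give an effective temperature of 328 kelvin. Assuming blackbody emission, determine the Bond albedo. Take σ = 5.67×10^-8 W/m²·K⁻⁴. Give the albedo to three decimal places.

0.656

Energy balance: S(1−α)/4 = σT⁴, so 1−α = 4σT⁴/S.
4σT⁴ = 4·5.67×10⁻⁸·(328)⁴ = 2625 W/m².
1−α = 2625/7620 = 0.3445, so α = 0.6555.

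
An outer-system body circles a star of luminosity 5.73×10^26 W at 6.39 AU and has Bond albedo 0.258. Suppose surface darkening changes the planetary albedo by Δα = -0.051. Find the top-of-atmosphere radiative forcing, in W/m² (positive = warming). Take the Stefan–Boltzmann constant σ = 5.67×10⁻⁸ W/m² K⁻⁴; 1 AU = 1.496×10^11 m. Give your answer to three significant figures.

Orbital distance: d = 6.39 AU = 9.559×10^11 m.
Flux at the orbit: S = L/(4πd²) = 5.73×10^26/(4π·(9.56×10^11)²) = 49.90 W/m².
The change in absorbed flux is Δ[S(1−α)/4] = −SΔα/4 = 0.6362 W/m².

0.636 W/m²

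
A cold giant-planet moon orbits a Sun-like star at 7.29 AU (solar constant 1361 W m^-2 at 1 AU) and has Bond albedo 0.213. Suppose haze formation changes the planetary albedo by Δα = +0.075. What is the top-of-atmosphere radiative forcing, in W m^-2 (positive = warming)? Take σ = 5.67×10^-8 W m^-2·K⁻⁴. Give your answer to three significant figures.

By the inverse-square law, S = 1361/7.29² = 25.61 W m^-2.
The change in absorbed flux is Δ[S(1−α)/4] = −SΔα/4 = -0.4802 W m^-2.

-0.480 W m^-2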